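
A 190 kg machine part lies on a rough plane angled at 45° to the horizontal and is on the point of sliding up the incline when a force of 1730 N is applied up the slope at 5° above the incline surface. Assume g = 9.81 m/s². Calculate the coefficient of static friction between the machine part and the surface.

μ ≈ 0.347

On the verge of sliding up the incline, friction is at its maximum μN and acts down the slope.
Perpendicular to incline: N = W cos 45° − P sin 5° = 1318 − 150.8 = 1167 N.
Along incline: P cos 5° − μN = W sin 45° → μ = −(W sin 45° − P cos 5°) / N = 0.3474.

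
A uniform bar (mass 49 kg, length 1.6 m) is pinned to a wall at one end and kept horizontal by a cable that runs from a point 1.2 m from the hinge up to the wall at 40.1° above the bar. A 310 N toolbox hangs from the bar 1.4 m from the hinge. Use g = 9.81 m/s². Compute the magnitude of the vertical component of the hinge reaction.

|H_y| ≈ 109 N

Take torques about the hinge: T sin 40.1° · 1.2 = 49×9.81×0.8 + 310×1.4 = 818.55 N·m.
So T = 818.55 / (0.6441 × 1.2) = 1059 N.
ΣF_y = 0: H_y = (49×9.81 + 310) − T sin 40.1° = 790.69 − 682.13 = 108.56 N.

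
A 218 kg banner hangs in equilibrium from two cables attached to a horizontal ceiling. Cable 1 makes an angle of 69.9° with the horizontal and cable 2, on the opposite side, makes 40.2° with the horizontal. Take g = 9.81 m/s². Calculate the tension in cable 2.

Weight W = 218 × 9.81 = 2139 N acts straight down.
Horizontal: T_1 cos 69.9° = T_2 cos 40.2°  →  T_1 = 2.223 T_2.
Vertical: T_1 sin 69.9° + T_2 sin 40.2° = 2139.
Substituting the horizontal relation into the vertical equation gives 2.733 T_2 = 2139, so T_2 = 782.6 N.

T_2 ≈ 783 N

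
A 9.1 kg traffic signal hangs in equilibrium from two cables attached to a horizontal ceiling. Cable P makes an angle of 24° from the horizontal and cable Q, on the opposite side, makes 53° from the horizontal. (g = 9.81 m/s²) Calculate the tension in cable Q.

Weight W = 9.1 × 9.81 = 89.27 N acts straight down.
Horizontal: T_P cos 24° = T_Q cos 53°  →  T_P = 0.6588 T_Q.
Vertical: T_P sin 24° + T_Q sin 53° = 89.27.
Substituting the horizontal relation into the vertical equation gives 1.067 T_Q = 89.27, so T_Q = 83.7 N.

T_Q ≈ 83.7 N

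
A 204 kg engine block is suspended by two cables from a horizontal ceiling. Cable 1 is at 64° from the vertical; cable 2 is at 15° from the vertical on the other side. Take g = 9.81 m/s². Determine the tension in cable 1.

T_1 ≈ 528 N

Angles from the horizontal: cable 1 is 90° − 64° = 26°, cable 2 is 90° − 15° = 75°.
Weight W = 204 × 9.81 = 2001 N acts straight down.
Horizontal: T_1 cos 26° = T_2 cos 75°  →  T_2 = 3.473 T_1.
Vertical: T_1 sin 26° + T_2 sin 75° = 2001.
Substituting the horizontal relation into the vertical equation gives 3.793 T_1 = 2001, so T_1 = 527.7 N.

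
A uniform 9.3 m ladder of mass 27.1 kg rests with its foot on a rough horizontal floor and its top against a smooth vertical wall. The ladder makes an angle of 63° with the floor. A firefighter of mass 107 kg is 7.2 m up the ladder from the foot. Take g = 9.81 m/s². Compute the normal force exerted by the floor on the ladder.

N_floor ≈ 1320 N

ΣF_y = 0: N_floor = 27.1×9.81 + 107×9.81 = 1315.5 N.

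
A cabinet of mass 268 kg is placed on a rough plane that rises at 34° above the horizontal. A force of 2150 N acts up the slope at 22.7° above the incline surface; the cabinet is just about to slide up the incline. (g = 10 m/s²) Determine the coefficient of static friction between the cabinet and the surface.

μ ≈ 0.348

On the verge of sliding up the incline, friction is at its maximum μN and acts down the slope.
Perpendicular to incline: N = W cos 34° − P sin 22.7° = 2222 − 829.7 = 1392 N.
Along incline: P cos 22.7° − μN = W sin 34° → μ = −(W sin 34° − P cos 22.7°) / N = 0.3483.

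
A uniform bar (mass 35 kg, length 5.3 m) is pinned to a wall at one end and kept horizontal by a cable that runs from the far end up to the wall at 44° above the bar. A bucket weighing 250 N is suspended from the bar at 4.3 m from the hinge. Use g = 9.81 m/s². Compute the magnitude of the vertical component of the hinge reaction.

Take torques about the hinge: T sin 44° · 5.3 = 35×9.81×2.65 + 250×4.3 = 1984.9 N·m.
So T = 1984.9 / (0.6947 × 5.3) = 539.12 N.
ΣF_y = 0: H_y = (35×9.81 + 250) − T sin 44° = 593.35 − 374.51 = 218.84 N.

|H_y| ≈ 219 N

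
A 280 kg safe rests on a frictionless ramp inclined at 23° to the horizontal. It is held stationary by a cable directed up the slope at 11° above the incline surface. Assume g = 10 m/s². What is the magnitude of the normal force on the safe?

Take axes along and perpendicular to the incline. Weight components: W sin 23° = 1094 N down-slope, W cos 23° = 2577 N into the surface.
Along incline: T cos 11° = W sin 23° → T = 1115 N.
Perpendicular: N = W cos 23° − T sin 11° = 2365 N.

N ≈ 2360 N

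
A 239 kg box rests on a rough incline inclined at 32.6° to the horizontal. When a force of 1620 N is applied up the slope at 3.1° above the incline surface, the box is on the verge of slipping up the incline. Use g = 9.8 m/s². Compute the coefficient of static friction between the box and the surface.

μ ≈ 0.189

On the verge of sliding up the incline, friction is at its maximum μN and acts down the slope.
Perpendicular to incline: N = W cos 32.6° − P sin 3.1° = 1973 − 87.61 = 1886 N.
Along incline: P cos 3.1° − μN = W sin 32.6° → μ = −(W sin 32.6° − P cos 3.1°) / N = 0.1887.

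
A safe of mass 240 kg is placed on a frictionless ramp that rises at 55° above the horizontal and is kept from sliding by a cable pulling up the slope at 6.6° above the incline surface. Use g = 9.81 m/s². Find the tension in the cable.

Take axes along and perpendicular to the incline. Weight components: W sin 55° = 1929 N down-slope, W cos 55° = 1350 N into the surface.
Along incline: T cos 6.6° = W sin 55° → T = 1941 N.
Perpendicular: N = W cos 55° − T sin 6.6° = 1127 N.

T ≈ 1940 N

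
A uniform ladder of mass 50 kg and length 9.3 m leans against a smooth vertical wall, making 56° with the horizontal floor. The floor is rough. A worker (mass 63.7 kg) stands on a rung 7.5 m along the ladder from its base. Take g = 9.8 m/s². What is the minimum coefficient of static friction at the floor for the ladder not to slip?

μ_min ≈ 0.453

ΣF_y = 0: N_floor = 50×9.8 + 63.7×9.8 = 1114.3 N.
Torques about the foot: N_wall · 9.3 sin 56° = 50×9.8×4.65 cos 56° + 63.7×9.8×7.5 cos 56° → N_wall = 504.83 N.
ΣF_x = 0: f_floor = N_wall = 504.83 N.
μ_min = f_floor / N_floor = 504.83 / 1114.3 = 0.4531.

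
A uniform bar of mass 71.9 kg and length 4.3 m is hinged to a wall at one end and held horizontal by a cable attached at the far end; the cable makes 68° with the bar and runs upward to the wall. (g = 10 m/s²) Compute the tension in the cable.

Take torques about the hinge: T sin 68° · 4.3 = 71.9×10×2.15 = 1545.8 N·m.
So T = 1545.8 / (0.9272 × 4.3) = 387.73 N.

T ≈ 388 N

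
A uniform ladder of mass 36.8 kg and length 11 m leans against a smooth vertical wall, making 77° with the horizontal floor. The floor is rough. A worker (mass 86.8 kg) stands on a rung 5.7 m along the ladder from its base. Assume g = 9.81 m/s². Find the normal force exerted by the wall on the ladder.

Torques about the foot: N_wall · 11 sin 77° = 36.8×9.81×5.5 cos 77° + 86.8×9.81×5.7 cos 77° → N_wall = 143.54 N.

N_wall ≈ 144 N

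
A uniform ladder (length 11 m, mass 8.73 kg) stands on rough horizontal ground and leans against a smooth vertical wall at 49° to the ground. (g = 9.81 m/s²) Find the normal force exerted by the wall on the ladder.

Torques about the foot: N_wall · 11 sin 49° = 8.73×9.81×5.5 cos 49° → N_wall = 37.223 N.

N_wall ≈ 37.2 N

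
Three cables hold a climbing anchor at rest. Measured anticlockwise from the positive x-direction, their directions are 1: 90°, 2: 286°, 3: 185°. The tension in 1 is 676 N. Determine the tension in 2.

T_2 ≈ 686 N

Resolve: ΣF_x = 676 cos 90° + T_2 cos 286° + T_3 cos 185° = 0.
        ΣF_y = 676 sin 90° + T_2 sin 286° + T_3 sin 185° = 0.
The known terms sum to (0, 676) N, so 0.2756 T_2 − 0.9962 T_3 = 0 and -0.9613 T_2 − 0.0872 T_3 = -676.
Solving simultaneously: T_2 = 686 N, T_3 = 189.8 N.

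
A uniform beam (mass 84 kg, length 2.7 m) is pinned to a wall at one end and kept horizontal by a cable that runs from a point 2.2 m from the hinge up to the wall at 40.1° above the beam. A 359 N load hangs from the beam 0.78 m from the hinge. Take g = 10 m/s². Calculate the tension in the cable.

T ≈ 998 N

Take torques about the hinge: T sin 40.1° · 2.2 = 84×10×1.35 + 359×0.78 = 1414 N·m.
So T = 1414 / (0.6441 × 2.2) = 997.85 N.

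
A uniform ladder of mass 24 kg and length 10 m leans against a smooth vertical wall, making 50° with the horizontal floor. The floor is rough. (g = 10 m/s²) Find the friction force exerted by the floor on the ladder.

f ≈ 101 N

Torques about the foot: N_wall · 10 sin 50° = 24×10×5 cos 50° → N_wall = 100.69 N.
ΣF_x = 0: f_floor = N_wall = 100.69 N.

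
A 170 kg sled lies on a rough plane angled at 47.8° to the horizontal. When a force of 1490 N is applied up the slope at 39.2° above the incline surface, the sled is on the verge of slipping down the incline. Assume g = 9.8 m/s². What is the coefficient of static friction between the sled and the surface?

μ ≈ 0.448

On the verge of sliding down the incline, friction is at its maximum μN and acts up the slope.
Perpendicular to incline: N = W cos 47.8° − P sin 39.2° = 1119 − 941.7 = 177.4 N.
Along incline: P cos 39.2° + μN = W sin 47.8° → μ = (W sin 47.8° − P cos 39.2°) / N = 0.4483.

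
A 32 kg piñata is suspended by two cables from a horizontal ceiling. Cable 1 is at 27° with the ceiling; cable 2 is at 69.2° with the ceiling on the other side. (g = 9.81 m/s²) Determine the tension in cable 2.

Weight W = 32 × 9.81 = 313.9 N acts straight down.
Horizontal: T_1 cos 27° = T_2 cos 69.2°  →  T_1 = 0.3985 T_2.
Vertical: T_1 sin 27° + T_2 sin 69.2° = 313.9.
Substituting the horizontal relation into the vertical equation gives 1.116 T_2 = 313.9, so T_2 = 281.4 N.

T_2 ≈ 281 N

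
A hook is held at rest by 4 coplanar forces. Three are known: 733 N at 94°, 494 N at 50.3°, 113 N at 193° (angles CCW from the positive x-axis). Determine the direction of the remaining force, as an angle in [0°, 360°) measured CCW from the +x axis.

Sum the known components: ΣF_x = 154.3 N, ΣF_y = 1086 N.
For equilibrium the remaining force must supply (−ΣF_x, −ΣF_y) = (-154.3, -1086) N.
Magnitude = √((-154.3)² + (-1086)²) = 1097 N; direction = atan2(-1086, -154.3) = 261.9°.

θ ≈ 262°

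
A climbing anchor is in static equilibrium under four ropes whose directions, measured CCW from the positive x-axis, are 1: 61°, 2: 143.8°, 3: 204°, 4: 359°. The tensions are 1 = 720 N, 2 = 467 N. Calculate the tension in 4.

Resolve: ΣF_x = 720 cos 61° + 467 cos 143.8° + T_3 cos 204° + T_4 cos 359° = 0.
        ΣF_y = 720 sin 61° + 467 sin 143.8° + T_3 sin 204° + T_4 sin 359° = 0.
The known terms sum to (-27.79, 905.5) N, so -0.9135 T_3 + 0.9998 T_4 = 27.79 and -0.4067 T_3 − 0.0175 T_4 = -905.5.
Solving simultaneously: T_3 = 2141 N, T_4 = 1984 N.

T_4 ≈ 1980 N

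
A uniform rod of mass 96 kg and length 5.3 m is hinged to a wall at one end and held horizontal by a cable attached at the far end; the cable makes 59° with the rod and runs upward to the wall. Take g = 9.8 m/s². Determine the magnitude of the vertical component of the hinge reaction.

|H_y| ≈ 470 N

Take torques about the hinge: T sin 59° · 5.3 = 96×9.8×2.65 = 2493.1 N·m.
So T = 2493.1 / (0.8572 × 5.3) = 548.78 N.
ΣF_y = 0: H_y = (96×9.8) − T sin 59° = 940.8 − 470.4 = 470.4 N.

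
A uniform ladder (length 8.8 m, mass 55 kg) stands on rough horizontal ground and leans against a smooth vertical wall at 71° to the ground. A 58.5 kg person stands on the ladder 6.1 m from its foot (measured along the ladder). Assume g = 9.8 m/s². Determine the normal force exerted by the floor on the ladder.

N_floor ≈ 1110 N

ΣF_y = 0: N_floor = 55×9.8 + 58.5×9.8 = 1112.3 N.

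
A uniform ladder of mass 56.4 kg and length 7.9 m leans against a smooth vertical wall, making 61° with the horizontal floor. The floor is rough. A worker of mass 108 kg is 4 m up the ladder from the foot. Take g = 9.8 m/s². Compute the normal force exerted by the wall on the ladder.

N_wall ≈ 450 N

Torques about the foot: N_wall · 7.9 sin 61° = 56.4×9.8×3.95 cos 61° + 108×9.8×4 cos 61° → N_wall = 450.24 N.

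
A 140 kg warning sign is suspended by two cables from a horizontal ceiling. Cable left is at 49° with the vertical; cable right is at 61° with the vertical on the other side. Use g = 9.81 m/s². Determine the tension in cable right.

Angles from the horizontal: cable left is 90° − 49° = 41°, cable right is 90° − 61° = 29°.
Weight W = 140 × 9.81 = 1373 N acts straight down.
Horizontal: T_left cos 41° = T_right cos 29°  →  T_left = 1.159 T_right.
Vertical: T_left sin 41° + T_right sin 29° = 1373.
Substituting the horizontal relation into the vertical equation gives 1.245 T_right = 1373, so T_right = 1103 N.

T_right ≈ 1100 N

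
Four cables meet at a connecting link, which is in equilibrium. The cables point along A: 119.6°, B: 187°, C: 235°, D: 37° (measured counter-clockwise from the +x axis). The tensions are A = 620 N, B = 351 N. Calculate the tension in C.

T_C ≈ 2560 N

Resolve: ΣF_x = 620 cos 119.6° + 351 cos 187° + T_C cos 235° + T_D cos 37° = 0.
        ΣF_y = 620 sin 119.6° + 351 sin 187° + T_C sin 235° + T_D sin 37° = 0.
The known terms sum to (-654.6, 496.3) N, so -0.5736 T_C + 0.7986 T_D = 654.6 and -0.8192 T_C + 0.6018 T_D = -496.3.
Solving simultaneously: T_C = 2558 N, T_D = 2657 N.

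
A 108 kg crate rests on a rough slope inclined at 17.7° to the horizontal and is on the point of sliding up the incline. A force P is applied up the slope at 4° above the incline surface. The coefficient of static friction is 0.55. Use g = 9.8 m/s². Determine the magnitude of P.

On the verge of sliding up the incline, friction equals μN and acts down the slope.
Perpendicular: N + P sin 4° = W cos 17.7° = 1008 N.
Along incline: P cos 4° = W sin 17.7° + μN  with W sin 17.7° = 321.8 N.
Solving the pair for P and N: P = 846 N, N = 949.3 N (and f = μN = 522.1 N).

P ≈ 846 N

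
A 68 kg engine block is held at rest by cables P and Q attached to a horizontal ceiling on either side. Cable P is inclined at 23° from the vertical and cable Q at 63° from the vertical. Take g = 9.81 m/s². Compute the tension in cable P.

T_P ≈ 596 N

Angles from the horizontal: cable P is 90° − 23° = 67°, cable Q is 90° − 63° = 27°.
Weight W = 68 × 9.81 = 667.1 N acts straight down.
Horizontal: T_P cos 67° = T_Q cos 27°  →  T_Q = 0.4385 T_P.
Vertical: T_P sin 67° + T_Q sin 27° = 667.1.
Substituting the horizontal relation into the vertical equation gives 1.12 T_P = 667.1, so T_P = 595.8 N.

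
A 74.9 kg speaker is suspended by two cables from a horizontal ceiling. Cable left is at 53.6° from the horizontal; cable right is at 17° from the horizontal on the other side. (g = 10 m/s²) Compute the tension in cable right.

T_right ≈ 471 N

Weight W = 74.9 × 10 = 749 N acts straight down.
Horizontal: T_left cos 53.6° = T_right cos 17°  →  T_left = 1.612 T_right.
Vertical: T_left sin 53.6° + T_right sin 17° = 749.
Substituting the horizontal relation into the vertical equation gives 1.589 T_right = 749, so T_right = 471.2 N.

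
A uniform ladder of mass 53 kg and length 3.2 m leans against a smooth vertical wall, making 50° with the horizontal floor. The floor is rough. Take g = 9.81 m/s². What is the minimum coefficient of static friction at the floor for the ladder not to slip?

ΣF_y = 0: N_floor = 53×9.81 = 519.93 N.
Torques about the foot: N_wall · 3.2 sin 50° = 53×9.81×1.6 cos 50° → N_wall = 218.14 N.
ΣF_x = 0: f_floor = N_wall = 218.14 N.
μ_min = f_floor / N_floor = 218.14 / 519.93 = 0.4195.

μ_min ≈ 0.420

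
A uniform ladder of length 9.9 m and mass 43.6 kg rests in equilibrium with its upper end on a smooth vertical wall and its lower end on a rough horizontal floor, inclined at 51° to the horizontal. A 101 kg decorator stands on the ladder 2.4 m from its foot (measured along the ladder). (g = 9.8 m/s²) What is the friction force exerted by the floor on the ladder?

f ≈ 367 N

Torques about the foot: N_wall · 9.9 sin 51° = 43.6×9.8×4.95 cos 51° + 101×9.8×2.4 cos 51° → N_wall = 367.31 N.
ΣF_x = 0: f_floor = N_wall = 367.31 N.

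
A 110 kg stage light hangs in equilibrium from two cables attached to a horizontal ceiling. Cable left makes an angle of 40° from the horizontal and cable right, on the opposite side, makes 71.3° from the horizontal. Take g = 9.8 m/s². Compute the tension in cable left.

T_left ≈ 371 N

Weight W = 110 × 9.8 = 1078 N acts straight down.
Horizontal: T_left cos 40° = T_right cos 71.3°  →  T_right = 2.389 T_left.
Vertical: T_left sin 40° + T_right sin 71.3° = 1078.
Substituting the horizontal relation into the vertical equation gives 2.906 T_left = 1078, so T_left = 371 N.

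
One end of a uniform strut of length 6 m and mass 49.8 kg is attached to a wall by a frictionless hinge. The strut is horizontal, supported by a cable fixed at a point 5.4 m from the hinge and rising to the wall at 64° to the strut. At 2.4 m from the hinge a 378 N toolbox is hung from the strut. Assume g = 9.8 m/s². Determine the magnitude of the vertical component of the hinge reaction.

|H_y| ≈ 427 N

Take torques about the hinge: T sin 64° · 5.4 = 49.8×9.8×3 + 378×2.4 = 2371.3 N·m.
So T = 2371.3 / (0.8988 × 5.4) = 488.58 N.
ΣF_y = 0: H_y = (49.8×9.8 + 378) − T sin 64° = 866.04 − 439.13 = 426.91 N.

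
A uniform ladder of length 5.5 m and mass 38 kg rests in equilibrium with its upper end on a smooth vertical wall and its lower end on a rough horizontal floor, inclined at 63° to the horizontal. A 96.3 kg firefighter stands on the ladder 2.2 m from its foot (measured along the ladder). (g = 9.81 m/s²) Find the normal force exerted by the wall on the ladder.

Torques about the foot: N_wall · 5.5 sin 63° = 38×9.81×2.75 cos 63° + 96.3×9.81×2.2 cos 63° → N_wall = 287.51 N.

N_wall ≈ 288 N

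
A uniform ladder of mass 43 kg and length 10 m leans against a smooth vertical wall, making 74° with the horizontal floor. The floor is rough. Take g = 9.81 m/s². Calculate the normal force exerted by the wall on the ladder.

Torques about the foot: N_wall · 10 sin 74° = 43×9.81×5 cos 74° → N_wall = 60.479 N.

N_wall ≈ 60.5 N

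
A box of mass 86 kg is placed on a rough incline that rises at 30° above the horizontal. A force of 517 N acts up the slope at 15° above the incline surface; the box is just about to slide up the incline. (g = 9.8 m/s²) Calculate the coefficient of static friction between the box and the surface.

On the verge of sliding up the incline, friction is at its maximum μN and acts down the slope.
Perpendicular to incline: N = W cos 30° − P sin 15° = 729.9 − 133.8 = 596.1 N.
Along incline: P cos 15° − μN = W sin 30° → μ = −(W sin 30° − P cos 15°) / N = 0.1308.

μ ≈ 0.131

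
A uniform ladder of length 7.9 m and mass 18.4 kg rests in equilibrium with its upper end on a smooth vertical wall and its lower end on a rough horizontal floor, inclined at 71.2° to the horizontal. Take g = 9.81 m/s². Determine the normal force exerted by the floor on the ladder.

N_floor ≈ 181 N

ΣF_y = 0: N_floor = 18.4×9.81 = 180.5 N.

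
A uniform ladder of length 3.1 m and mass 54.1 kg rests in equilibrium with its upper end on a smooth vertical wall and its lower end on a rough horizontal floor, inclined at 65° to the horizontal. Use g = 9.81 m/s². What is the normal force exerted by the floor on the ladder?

ΣF_y = 0: N_floor = 54.1×9.81 = 530.72 N.

N_floor ≈ 531 N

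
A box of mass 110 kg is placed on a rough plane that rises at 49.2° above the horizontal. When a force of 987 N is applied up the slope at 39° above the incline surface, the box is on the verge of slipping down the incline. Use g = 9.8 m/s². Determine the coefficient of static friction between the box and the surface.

On the verge of sliding down the incline, friction is at its maximum μN and acts up the slope.
Perpendicular to incline: N = W cos 49.2° − P sin 39° = 704.4 − 621.1 = 83.25 N.
Along incline: P cos 39° + μN = W sin 49.2° → μ = (W sin 49.2° − P cos 39°) / N = 0.5886.

μ ≈ 0.589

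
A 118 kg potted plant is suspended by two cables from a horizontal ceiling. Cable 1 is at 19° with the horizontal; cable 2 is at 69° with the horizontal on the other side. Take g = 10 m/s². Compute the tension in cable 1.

Weight W = 118 × 10 = 1180 N acts straight down.
Horizontal: T_1 cos 19° = T_2 cos 69°  →  T_2 = 2.638 T_1.
Vertical: T_1 sin 19° + T_2 sin 69° = 1180.
Substituting the horizontal relation into the vertical equation gives 2.789 T_1 = 1180, so T_1 = 423.1 N.

T_1 ≈ 423 N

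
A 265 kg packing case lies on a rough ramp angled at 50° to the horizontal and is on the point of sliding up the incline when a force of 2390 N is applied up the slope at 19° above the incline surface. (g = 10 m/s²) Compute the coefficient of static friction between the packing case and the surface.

μ ≈ 0.248

On the verge of sliding up the incline, friction is at its maximum μN and acts down the slope.
Perpendicular to incline: N = W cos 50° − P sin 19° = 1703 − 778.1 = 925.3 N.
Along incline: P cos 19° − μN = W sin 50° → μ = −(W sin 50° − P cos 19°) / N = 0.2483.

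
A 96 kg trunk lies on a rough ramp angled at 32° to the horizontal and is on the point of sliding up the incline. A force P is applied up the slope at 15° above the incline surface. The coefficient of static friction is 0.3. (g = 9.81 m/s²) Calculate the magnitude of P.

P ≈ 708 N

On the verge of sliding up the incline, friction equals μN and acts down the slope.
Perpendicular: N + P sin 15° = W cos 32° = 798.7 N.
Along incline: P cos 15° = W sin 32° + μN  with W sin 32° = 499.1 N.
Solving the pair for P and N: P = 707.8 N, N = 615.5 N (and f = μN = 184.6 N).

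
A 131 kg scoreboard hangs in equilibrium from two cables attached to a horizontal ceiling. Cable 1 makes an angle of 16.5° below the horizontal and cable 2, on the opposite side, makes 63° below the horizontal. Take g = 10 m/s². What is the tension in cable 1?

Weight W = 131 × 10 = 1310 N acts straight down.
Horizontal: T_1 cos 16.5° = T_2 cos 63°  →  T_2 = 2.112 T_1.
Vertical: T_1 sin 16.5° + T_2 sin 63° = 1310.
Substituting the horizontal relation into the vertical equation gives 2.166 T_1 = 1310, so T_1 = 604.9 N.

T_1 ≈ 605 N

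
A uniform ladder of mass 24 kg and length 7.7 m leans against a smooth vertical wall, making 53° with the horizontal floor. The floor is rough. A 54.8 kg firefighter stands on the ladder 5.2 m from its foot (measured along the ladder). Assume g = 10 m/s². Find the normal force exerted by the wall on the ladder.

Torques about the foot: N_wall · 7.7 sin 53° = 24×10×3.85 cos 53° + 54.8×10×5.2 cos 53° → N_wall = 369.3 N.

N_wall ≈ 369 N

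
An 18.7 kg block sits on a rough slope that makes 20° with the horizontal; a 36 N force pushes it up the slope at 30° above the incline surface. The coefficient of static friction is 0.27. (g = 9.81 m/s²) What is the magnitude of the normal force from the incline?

Axes along / perpendicular to the incline. W sin 20° = 62.74 N down-slope; W cos 20° = 172.4 N into the surface.
Perpendicular: N = W cos 20° − P sin 30° = 172.4 − 18 = 154.4 N.
Along incline: P cos 30° + f = W sin 20° (friction acts up-slope) → f = 62.74 − 31.18 = 31.57 N.
|f| = 31.57 N ≤ μN = 41.68 N, so the block is indeed static.

N ≈ 154 N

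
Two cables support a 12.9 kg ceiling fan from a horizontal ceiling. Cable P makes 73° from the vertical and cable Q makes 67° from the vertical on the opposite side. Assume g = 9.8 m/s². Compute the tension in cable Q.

T_Q ≈ 188 N

Angles from the horizontal: cable P is 90° − 73° = 17°, cable Q is 90° − 67° = 23°.
Weight W = 12.9 × 9.8 = 126.4 N acts straight down.
Horizontal: T_P cos 17° = T_Q cos 23°  →  T_P = 0.9626 T_Q.
Vertical: T_P sin 17° + T_Q sin 23° = 126.4.
Substituting the horizontal relation into the vertical equation gives 0.6722 T_Q = 126.4, so T_Q = 188.1 N.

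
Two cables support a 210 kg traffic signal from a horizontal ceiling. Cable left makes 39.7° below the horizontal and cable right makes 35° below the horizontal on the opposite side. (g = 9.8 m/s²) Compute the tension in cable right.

T_right ≈ 1640 N

Weight W = 210 × 9.8 = 2058 N acts straight down.
Horizontal: T_left cos 39.7° = T_right cos 35°  →  T_left = 1.065 T_right.
Vertical: T_left sin 39.7° + T_right sin 35° = 2058.
Substituting the horizontal relation into the vertical equation gives 1.254 T_right = 2058, so T_right = 1642 N.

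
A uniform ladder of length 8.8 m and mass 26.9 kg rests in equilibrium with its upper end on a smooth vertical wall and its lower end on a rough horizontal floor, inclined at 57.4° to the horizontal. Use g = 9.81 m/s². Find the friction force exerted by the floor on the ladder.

f ≈ 84.4 N

Torques about the foot: N_wall · 8.8 sin 57.4° = 26.9×9.81×4.4 cos 57.4° → N_wall = 84.382 N.
ΣF_x = 0: f_floor = N_wall = 84.382 N.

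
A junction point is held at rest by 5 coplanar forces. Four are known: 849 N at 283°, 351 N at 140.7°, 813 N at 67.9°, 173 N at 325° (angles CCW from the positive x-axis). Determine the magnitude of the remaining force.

Sum the known components: ΣF_x = 366.9 N, ΣF_y = 49.12 N.
For equilibrium the remaining force must supply (−ΣF_x, −ΣF_y) = (-366.9, -49.12) N.
Magnitude = √((-366.9)² + (-49.12)²) = 370.2 N; direction = atan2(-49.12, -366.9) = 187.6°.

F ≈ 370 N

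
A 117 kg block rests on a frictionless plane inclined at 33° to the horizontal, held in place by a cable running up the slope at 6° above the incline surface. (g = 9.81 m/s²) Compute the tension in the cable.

Take axes along and perpendicular to the incline. Weight components: W sin 33° = 625.1 N down-slope, W cos 33° = 962.6 N into the surface.
Along incline: T cos 6° = W sin 33° → T = 628.6 N.
Perpendicular: N = W cos 33° − T sin 6° = 896.9 N.

T ≈ 629 N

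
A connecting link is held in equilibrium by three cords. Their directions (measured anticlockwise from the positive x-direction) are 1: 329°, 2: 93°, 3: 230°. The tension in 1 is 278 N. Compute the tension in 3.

Resolve: ΣF_x = 278 cos 329° + T_2 cos 93° + T_3 cos 230° = 0.
        ΣF_y = 278 sin 329° + T_2 sin 93° + T_3 sin 230° = 0.
The known terms sum to (238.3, -143.2) N, so -0.0523 T_2 − 0.6428 T_3 = -238.3 and 0.9986 T_2 − 0.7660 T_3 = 143.2.
Solving simultaneously: T_2 = 402.6 N, T_3 = 337.9 N.

T_3 ≈ 338 N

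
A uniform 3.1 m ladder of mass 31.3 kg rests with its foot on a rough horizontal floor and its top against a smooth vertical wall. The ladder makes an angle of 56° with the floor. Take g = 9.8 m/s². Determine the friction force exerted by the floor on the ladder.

f ≈ 103 N

Torques about the foot: N_wall · 3.1 sin 56° = 31.3×9.8×1.55 cos 56° → N_wall = 103.45 N.
ΣF_x = 0: f_floor = N_wall = 103.45 N.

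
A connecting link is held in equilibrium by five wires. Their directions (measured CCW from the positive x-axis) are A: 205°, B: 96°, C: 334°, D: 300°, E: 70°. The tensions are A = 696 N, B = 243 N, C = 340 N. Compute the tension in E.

Resolve: ΣF_x = 696 cos 205° + 243 cos 96° + 340 cos 334° + T_D cos 300° + T_E cos 70° = 0.
        ΣF_y = 696 sin 205° + 243 sin 96° + 340 sin 334° + T_D sin 300° + T_E sin 70° = 0.
The known terms sum to (-350.6, -201.5) N, so 0.5000 T_D + 0.3420 T_E = 350.6 and -0.8660 T_D + 0.9397 T_E = 201.5.
Solving simultaneously: T_D = 340.1 N, T_E = 527.9 N.

T_E ≈ 528 N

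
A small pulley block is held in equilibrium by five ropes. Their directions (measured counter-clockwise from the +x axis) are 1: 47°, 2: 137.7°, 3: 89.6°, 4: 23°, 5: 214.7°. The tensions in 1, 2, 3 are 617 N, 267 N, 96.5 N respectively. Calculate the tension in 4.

T_4 ≈ 2320 N

Resolve: ΣF_x = 617 cos 47° + 267 cos 137.7° + 96.5 cos 89.6° + T_4 cos 23° + T_5 cos 214.7° = 0.
        ΣF_y = 617 sin 47° + 267 sin 137.7° + 96.5 sin 89.6° + T_4 sin 23° + T_5 sin 214.7° = 0.
The known terms sum to (224, 727.4) N, so 0.9205 T_4 − 0.8221 T_5 = -224 and 0.3907 T_4 − 0.5693 T_5 = -727.4.
Solving simultaneously: T_4 = 2320 N, T_5 = 2870 N.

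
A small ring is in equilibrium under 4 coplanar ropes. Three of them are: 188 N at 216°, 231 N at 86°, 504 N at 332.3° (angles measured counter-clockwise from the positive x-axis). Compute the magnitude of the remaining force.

Sum the known components: ΣF_x = 310.3 N, ΣF_y = -114.3 N.
For equilibrium the remaining force must supply (−ΣF_x, −ΣF_y) = (-310.3, 114.3) N.
Magnitude = √((-310.3)² + (114.3)²) = 330.7 N; direction = atan2(114.3, -310.3) = 159.8°.

F ≈ 331 N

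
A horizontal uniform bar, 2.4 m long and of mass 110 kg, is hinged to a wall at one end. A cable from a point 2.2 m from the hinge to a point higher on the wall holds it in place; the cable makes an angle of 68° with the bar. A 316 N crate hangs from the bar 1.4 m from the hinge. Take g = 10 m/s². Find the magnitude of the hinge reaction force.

Take torques about the hinge: T sin 68° · 2.2 = 110×10×1.2 + 316×1.4 = 1762.4 N·m.
So T = 1762.4 / (0.9272 × 2.2) = 864 N.
ΣF_x = 0: H_x = T cos 68° = 323.66 N.
ΣF_y = 0: H_y = (110×10 + 316) − T sin 68° = 1416 − 801.09 = 614.91 N.
|H| = √(H_x² + H_y²) = √((323.66)² + (614.91)²) = 694.89 N.

|H| ≈ 695 N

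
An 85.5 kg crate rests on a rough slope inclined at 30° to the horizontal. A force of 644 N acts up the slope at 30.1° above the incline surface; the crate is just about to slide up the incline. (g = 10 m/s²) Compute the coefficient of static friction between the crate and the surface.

On the verge of sliding up the incline, friction is at its maximum μN and acts down the slope.
Perpendicular to incline: N = W cos 30° − P sin 30.1° = 740.5 − 323 = 417.5 N.
Along incline: P cos 30.1° − μN = W sin 30° → μ = −(W sin 30° − P cos 30.1°) / N = 0.3106.

μ ≈ 0.311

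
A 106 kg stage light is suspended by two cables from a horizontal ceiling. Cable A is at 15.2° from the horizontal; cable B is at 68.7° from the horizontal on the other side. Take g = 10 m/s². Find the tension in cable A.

T_A ≈ 387 N

Weight W = 106 × 10 = 1060 N acts straight down.
Horizontal: T_A cos 15.2° = T_B cos 68.7°  →  T_B = 2.657 T_A.
Vertical: T_A sin 15.2° + T_B sin 68.7° = 1060.
Substituting the horizontal relation into the vertical equation gives 2.737 T_A = 1060, so T_A = 387.2 N.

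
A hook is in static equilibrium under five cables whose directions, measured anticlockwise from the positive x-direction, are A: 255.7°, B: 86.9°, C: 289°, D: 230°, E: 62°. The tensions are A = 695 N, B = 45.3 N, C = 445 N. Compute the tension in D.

T_D ≈ 2270 N

Resolve: ΣF_x = 695 cos 255.7° + 45.3 cos 86.9° + 445 cos 289° + T_D cos 230° + T_E cos 62° = 0.
        ΣF_y = 695 sin 255.7° + 45.3 sin 86.9° + 445 sin 289° + T_D sin 230° + T_E sin 62° = 0.
The known terms sum to (-24.34, -1049) N, so -0.6428 T_D + 0.4695 T_E = 24.34 and -0.7660 T_D + 0.8829 T_E = 1049.
Solving simultaneously: T_D = 2265 N, T_E = 3153 N.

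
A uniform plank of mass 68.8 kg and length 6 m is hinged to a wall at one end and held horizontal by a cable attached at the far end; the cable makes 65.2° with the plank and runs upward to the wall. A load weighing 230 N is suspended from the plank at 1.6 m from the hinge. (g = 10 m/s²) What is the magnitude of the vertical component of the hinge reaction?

|H_y| ≈ 513 N

Take torques about the hinge: T sin 65.2° · 6 = 68.8×10×3 + 230×1.6 = 2432 N·m.
So T = 2432 / (0.9078 × 6) = 446.51 N.
ΣF_y = 0: H_y = (68.8×10 + 230) − T sin 65.2° = 918 − 405.33 = 512.67 N.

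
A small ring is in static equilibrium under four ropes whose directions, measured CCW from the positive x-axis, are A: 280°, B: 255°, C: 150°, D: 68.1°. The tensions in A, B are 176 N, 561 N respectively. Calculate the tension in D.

T_D ≈ 684 N

Resolve: ΣF_x = 176 cos 280° + 561 cos 255° + T_C cos 150° + T_D cos 68.1° = 0.
        ΣF_y = 176 sin 280° + 561 sin 255° + T_C sin 150° + T_D sin 68.1° = 0.
The known terms sum to (-114.6, -715.2) N, so -0.8660 T_C + 0.3730 T_D = 114.6 and 0.5000 T_C + 0.9278 T_D = 715.2.
Solving simultaneously: T_C = 162 N, T_D = 683.5 N.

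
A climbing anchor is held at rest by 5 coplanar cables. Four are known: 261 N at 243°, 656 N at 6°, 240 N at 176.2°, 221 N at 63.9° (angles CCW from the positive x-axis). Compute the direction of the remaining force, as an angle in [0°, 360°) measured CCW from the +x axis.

Sum the known components: ΣF_x = 391.7 N, ΣF_y = 50.39 N.
For equilibrium the remaining force must supply (−ΣF_x, −ΣF_y) = (-391.7, -50.39) N.
Magnitude = √((-391.7)² + (-50.39)²) = 394.9 N; direction = atan2(-50.39, -391.7) = 187.3°.

θ ≈ 187°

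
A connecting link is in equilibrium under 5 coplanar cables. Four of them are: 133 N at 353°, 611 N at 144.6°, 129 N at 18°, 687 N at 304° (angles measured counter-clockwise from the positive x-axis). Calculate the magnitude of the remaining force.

Sum the known components: ΣF_x = 140.8 N, ΣF_y = -192 N.
For equilibrium the remaining force must supply (−ΣF_x, −ΣF_y) = (-140.8, 192) N.
Magnitude = √((-140.8)² + (192)²) = 238.1 N; direction = atan2(192, -140.8) = 126.3°.

F ≈ 238 N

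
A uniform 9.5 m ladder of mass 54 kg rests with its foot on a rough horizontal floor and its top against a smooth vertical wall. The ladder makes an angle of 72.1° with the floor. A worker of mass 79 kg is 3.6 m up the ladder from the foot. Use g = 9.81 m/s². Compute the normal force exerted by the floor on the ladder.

N_floor ≈ 1300 N

ΣF_y = 0: N_floor = 54×9.81 + 79×9.81 = 1304.7 N.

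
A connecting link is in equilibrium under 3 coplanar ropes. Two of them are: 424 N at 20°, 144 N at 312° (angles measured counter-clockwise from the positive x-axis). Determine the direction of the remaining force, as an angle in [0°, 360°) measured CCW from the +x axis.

θ ≈ 184°

Sum the known components: ΣF_x = 494.8 N, ΣF_y = 38 N.
For equilibrium the remaining force must supply (−ΣF_x, −ΣF_y) = (-494.8, -38) N.
Magnitude = √((-494.8)² + (-38)²) = 496.2 N; direction = atan2(-38, -494.8) = 184.4°.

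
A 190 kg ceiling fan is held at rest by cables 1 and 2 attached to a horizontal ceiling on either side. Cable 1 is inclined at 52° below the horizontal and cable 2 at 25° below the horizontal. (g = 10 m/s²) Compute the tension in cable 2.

Weight W = 190 × 10 = 1900 N acts straight down.
Horizontal: T_1 cos 52° = T_2 cos 25°  →  T_1 = 1.472 T_2.
Vertical: T_1 sin 52° + T_2 sin 25° = 1900.
Substituting the horizontal relation into the vertical equation gives 1.583 T_2 = 1900, so T_2 = 1201 N.

T_2 ≈ 1200 N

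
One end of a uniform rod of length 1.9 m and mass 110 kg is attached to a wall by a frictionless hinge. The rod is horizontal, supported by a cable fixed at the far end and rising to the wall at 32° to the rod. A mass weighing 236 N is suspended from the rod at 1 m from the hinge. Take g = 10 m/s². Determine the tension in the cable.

Take torques about the hinge: T sin 32° · 1.9 = 110×10×0.95 + 236×1 = 1281 N·m.
So T = 1281 / (0.5299 × 1.9) = 1272.3 N.

T ≈ 1270 N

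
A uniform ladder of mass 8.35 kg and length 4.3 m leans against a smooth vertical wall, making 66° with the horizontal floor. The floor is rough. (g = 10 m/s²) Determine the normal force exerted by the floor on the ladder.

ΣF_y = 0: N_floor = 8.35×10 = 83.5 N.

N_floor ≈ 83.5 N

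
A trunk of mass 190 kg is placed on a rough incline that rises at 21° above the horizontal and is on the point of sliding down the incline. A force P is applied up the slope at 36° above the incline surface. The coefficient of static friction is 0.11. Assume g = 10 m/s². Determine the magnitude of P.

P ≈ 653 N

On the verge of sliding down the incline, friction equals μN and acts up the slope.
Perpendicular: N + P sin 36° = W cos 21° = 1774 N.
Along incline: P cos 36° + μN = W sin 21° with W sin 21° = 680.9 N.
Solving the pair for P and N: P = 652.6 N, N = 1390 N (and f = μN = 152.9 N).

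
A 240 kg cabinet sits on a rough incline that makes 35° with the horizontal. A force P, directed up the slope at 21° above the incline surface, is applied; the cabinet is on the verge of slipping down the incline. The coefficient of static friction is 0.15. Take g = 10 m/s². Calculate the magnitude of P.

P ≈ 1230 N

On the verge of sliding down the incline, friction equals μN and acts up the slope.
Perpendicular: N + P sin 21° = W cos 35° = 1966 N.
Along incline: P cos 21° + μN = W sin 35° with W sin 35° = 1377 N.
Solving the pair for P and N: P = 1229 N, N = 1525 N (and f = μN = 228.8 N).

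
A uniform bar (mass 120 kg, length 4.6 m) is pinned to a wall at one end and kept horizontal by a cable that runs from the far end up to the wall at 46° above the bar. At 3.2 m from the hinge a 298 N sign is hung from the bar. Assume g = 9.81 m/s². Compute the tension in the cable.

Take torques about the hinge: T sin 46° · 4.6 = 120×9.81×2.3 + 298×3.2 = 3661.2 N·m.
So T = 3661.2 / (0.7193 × 4.6) = 1106.4 N.

T ≈ 1110 N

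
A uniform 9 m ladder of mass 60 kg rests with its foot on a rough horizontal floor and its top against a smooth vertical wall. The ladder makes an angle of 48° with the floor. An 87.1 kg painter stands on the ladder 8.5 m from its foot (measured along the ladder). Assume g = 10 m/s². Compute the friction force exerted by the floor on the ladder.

f ≈ 1010 N

Torques about the foot: N_wall · 9 sin 48° = 60×10×4.5 cos 48° + 87.1×10×8.5 cos 48° → N_wall = 1010.8 N.
ΣF_x = 0: f_floor = N_wall = 1010.8 N.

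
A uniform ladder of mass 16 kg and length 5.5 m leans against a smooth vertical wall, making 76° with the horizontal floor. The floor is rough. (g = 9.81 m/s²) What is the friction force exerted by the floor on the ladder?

Torques about the foot: N_wall · 5.5 sin 76° = 16×9.81×2.75 cos 76° → N_wall = 19.567 N.
ΣF_x = 0: f_floor = N_wall = 19.567 N.

f ≈ 19.6 N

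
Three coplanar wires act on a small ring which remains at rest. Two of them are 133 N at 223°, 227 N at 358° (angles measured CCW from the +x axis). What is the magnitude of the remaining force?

F ≈ 163 N

Sum the known components: ΣF_x = 129.6 N, ΣF_y = -98.63 N.
For equilibrium the remaining force must supply (−ΣF_x, −ΣF_y) = (-129.6, 98.63) N.
Magnitude = √((-129.6)² + (98.63)²) = 162.9 N; direction = atan2(98.63, -129.6) = 142.7°.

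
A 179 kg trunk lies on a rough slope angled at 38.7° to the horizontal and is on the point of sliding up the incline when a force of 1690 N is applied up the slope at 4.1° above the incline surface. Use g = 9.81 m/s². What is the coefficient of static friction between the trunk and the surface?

μ ≈ 0.470

On the verge of sliding up the incline, friction is at its maximum μN and acts down the slope.
Perpendicular to incline: N = W cos 38.7° − P sin 4.1° = 1370 − 120.8 = 1250 N.
Along incline: P cos 4.1° − μN = W sin 38.7° → μ = −(W sin 38.7° − P cos 4.1°) / N = 0.4704.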